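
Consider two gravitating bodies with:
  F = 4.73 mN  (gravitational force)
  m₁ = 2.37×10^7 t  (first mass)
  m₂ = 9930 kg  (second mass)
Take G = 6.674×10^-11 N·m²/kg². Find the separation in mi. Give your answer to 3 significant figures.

From Newton's law of gravitation: r = √(G·m₁m₂/F).
F = 4.73 mN = 0.004730 N; m₁ = 2.37×10^7 t = 2.370×10^10 kg; m₂ = 9930 kg; G = 6.674×10^-11 N·m²/kg².
r = 1822 m
1822 m × (1 mi / 1609 m) = 1.132 mi

1.13 mi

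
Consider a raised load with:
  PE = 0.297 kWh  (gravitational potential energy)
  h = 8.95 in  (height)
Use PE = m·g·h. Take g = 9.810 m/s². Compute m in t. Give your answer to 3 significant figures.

Rearranging: m = PE/(g·h).
PE = 0.297 kWh = 1.069×10^6 J; h = 8.95 in = 0.2273 m; g = 9.810 m/s².
m = 4.794×10^5 kg
4.794×10^5 kg × (1 t / 1000 kg) = 479.4 t

479 t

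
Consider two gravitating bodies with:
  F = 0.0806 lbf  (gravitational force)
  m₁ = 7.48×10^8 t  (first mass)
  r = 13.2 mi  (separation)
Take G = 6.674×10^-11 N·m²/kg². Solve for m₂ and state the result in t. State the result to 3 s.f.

3240 t

Solving F = G·m₁·m₂/r² for m₂: m₂ = F·r²/(G·m₁).
F = 0.0806 lbf = 0.3585 N; m₁ = 7.48×10^8 t = 7.480×10^11 kg; r = 13.2 mi = 21243 m; G = 6.674×10^-11 N·m²/kg².
m₂ = 3.241×10^6 kg
3.241×10^6 kg × (1 t / 1000 kg) = 3241 t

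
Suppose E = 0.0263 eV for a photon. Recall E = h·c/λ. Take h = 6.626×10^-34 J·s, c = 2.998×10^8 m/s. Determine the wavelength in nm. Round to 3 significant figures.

Solving E = h·c/λ for λ: λ = hc/E.
E = 0.0263 eV = 4.214×10^-21 J; h = 6.626×10^-34 J·s; c = 2.998×10^8 m/s.
λ = 4.714×10^-5 m
4.714×10^-5 m × (1 nm / 1.000×10^-9 m) = 47143 nm

47100 nm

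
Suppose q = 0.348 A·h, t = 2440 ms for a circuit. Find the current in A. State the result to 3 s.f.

Rearranging q = I·t for I: I = q/t.
q = 0.348 A·h = 1253 C; t = 2440 ms = 2.440 s.
I = 513.4 A

513 A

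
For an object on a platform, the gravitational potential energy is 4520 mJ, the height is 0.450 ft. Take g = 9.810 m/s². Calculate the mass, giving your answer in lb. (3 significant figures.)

7.41 lb

Rearranging: m = PE/(g·h).
PE = 4520 mJ = 4.520 J; h = 0.450 ft = 0.1372 m; g = 9.810 m/s².
m = 3.359 kg
3.359 kg × (1 lb / 0.4536 kg) = 7.406 lb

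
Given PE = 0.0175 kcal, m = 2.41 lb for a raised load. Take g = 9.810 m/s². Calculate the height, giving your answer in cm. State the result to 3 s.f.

683 cm

Solving PE = m·g·h for h: h = PE/(m·g).
PE = 0.0175 kcal = 73.22 J; m = 2.41 lb = 1.093 kg; g = 9.810 m/s².
h = 6.828 m
6.828 m × (1 cm / 0.01000 m) = 682.8 cm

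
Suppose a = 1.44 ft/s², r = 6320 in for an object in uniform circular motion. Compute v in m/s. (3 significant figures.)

8.39 m/s

Rearranging: v = √(a·r).
a = 1.44 ft/s² = 0.4389 m/s²; r = 6320 in = 160.5 m.
v = 8.394 m/s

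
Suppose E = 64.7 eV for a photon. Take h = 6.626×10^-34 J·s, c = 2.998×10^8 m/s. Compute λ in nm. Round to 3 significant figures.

Rearranging: λ = hc/E.
E = 64.7 eV = 1.037×10^-17 J; h = 6.626×10^-34 J·s; c = 2.998×10^8 m/s.
λ = 1.916×10^-8 m
1.916×10^-8 m × (1 nm / 1.000×10^-9 m) = 19.16 nm

19.2 nm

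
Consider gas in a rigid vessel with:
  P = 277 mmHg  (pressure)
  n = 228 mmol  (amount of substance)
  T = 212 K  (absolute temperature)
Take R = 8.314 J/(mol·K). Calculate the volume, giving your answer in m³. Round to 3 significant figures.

0.0109 m³

Rearranging: V = nRT/P.
P = 277 mmHg = 36930 Pa; n = 228 mmol = 0.2280 mol; T = 212 K; R = 8.314 J/(mol·K).
V = 0.01088 m³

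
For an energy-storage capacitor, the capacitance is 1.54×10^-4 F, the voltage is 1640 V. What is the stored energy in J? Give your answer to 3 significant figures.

E is given directly by: E = ½CV².
C = 1.54×10^-4 F; V = 1640 V.
E = 207.1 J

207 J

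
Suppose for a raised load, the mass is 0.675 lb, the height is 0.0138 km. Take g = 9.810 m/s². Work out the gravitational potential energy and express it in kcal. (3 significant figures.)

0.00991 kcal

PE is given directly by: PE = mgh.
m = 0.675 lb = 0.3062 kg; h = 0.0138 km = 13.80 m; g = 9.810 m/s².
PE = 41.45 J  (the unit combination reduces to kg·m²/s² = J)
41.45 J × (1 kcal / 4184 J) = 0.009907 kcal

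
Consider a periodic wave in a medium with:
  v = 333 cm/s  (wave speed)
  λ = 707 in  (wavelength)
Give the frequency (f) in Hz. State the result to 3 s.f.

0.185 Hz

Rearranging: f = v/λ.
v = 333 cm/s = 3.330 m/s; λ = 707 in = 17.96 m.
f = 0.1854 Hz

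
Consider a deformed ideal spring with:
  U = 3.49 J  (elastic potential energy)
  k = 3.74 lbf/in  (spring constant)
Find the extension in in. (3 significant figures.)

Rearranging U = ½k·x² for x: x = √(2U/k).
U = 3.49 J; k = 3.74 lbf/in = 655.0 N/m.
x = 0.1032 m
0.1032 m × (1 in / 0.02540 m) = 4.064 in

4.06 in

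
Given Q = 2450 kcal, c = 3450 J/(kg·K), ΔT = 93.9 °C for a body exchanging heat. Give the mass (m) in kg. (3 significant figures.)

Solving Q = m·c·ΔT for m: m = Q/(c·ΔT).
Q = 2450 kcal = 1.025×10^7 J; c = 3450 J/(kg·K); ΔT = 93.9 °C = 93.90 K.
m = 31.64 kg

31.6 kg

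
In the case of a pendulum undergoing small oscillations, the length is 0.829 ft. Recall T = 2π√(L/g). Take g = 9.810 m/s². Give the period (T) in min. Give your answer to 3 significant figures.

0.0168 min

T is given directly by: T = 2π√(L/g).
L = 0.829 ft = 0.2527 m; g = 9.810 m/s².
T = 1.008 s
1.008 s × (1 min / 60.00 s) = 0.01681 min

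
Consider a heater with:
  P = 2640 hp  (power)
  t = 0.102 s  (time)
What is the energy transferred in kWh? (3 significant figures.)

0.0558 kWh

Rearranging: W = P·t.
P = 2640 hp = 1.969×10^6 W; t = 0.102 s.
W = 2.008×10^5 J
2.008×10^5 J × (1 kWh / 3.600×10^6 J) = 0.05578 kWh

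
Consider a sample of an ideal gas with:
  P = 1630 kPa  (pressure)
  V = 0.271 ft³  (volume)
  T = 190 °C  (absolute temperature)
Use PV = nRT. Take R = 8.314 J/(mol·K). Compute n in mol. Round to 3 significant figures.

From the ideal-gas law: n = PV/(RT).
P = 1630 kPa = 1.630×10^6 Pa; V = 0.271 ft³ = 0.007674 m³; T = 190 °C = 463.1 K; R = 8.314 J/(mol·K).
n = 3.248 mol

3.25 mol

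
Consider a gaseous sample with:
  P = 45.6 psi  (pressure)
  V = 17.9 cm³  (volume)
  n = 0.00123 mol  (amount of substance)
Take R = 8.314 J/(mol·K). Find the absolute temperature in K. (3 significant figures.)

550 K

From the ideal-gas law: T = PV/(nR).
P = 45.6 psi = 3.144×10^5 Pa; V = 17.9 cm³ = 1.790×10^-5 m³; n = 0.00123 mol; R = 8.314 J/(mol·K).
T = 550.3 K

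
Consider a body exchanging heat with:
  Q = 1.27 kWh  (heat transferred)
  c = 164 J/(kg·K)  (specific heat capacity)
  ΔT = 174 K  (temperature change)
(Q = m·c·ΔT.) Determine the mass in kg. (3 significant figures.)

160 kg

Solving Q = m·c·ΔT for m: m = Q/(c·ΔT).
Q = 1.27 kWh = 4.572×10^6 J; c = 164 J/(kg·K); ΔT = 174 K.
m = 160.2 kg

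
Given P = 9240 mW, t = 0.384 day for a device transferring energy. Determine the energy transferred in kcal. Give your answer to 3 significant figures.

Solving P = W/t for W: W = P·t.
P = 9240 mW = 9.240 W; t = 0.384 day = 33178 s.
W = 3.066×10^5 J
3.066×10^5 J × (1 kcal / 4184 J) = 73.27 kcal

73.3 kcal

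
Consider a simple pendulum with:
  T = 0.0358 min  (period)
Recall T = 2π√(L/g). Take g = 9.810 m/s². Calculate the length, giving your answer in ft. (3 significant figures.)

3.76 ft

Rearranging: L = g·(T/2π)².
T = 0.0358 min = 2.148 s; g = 9.810 m/s².
L = 1.147 m
1.147 m × (1 ft / 0.3048 m) = 3.762 ft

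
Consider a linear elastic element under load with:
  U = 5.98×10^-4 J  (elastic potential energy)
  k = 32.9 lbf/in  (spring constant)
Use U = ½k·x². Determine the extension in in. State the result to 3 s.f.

Solving U = ½k·x² for x: x = √(2U/k).
U = 5.98×10^-4 J; k = 32.9 lbf/in = 5762 N/m.
x = 4.556×10^-4 m
4.556×10^-4 m × (1 in / 0.02540 m) = 0.01794 in

0.0179 in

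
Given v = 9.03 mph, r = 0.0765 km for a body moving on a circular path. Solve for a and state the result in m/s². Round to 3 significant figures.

Directly: a = v²/r.
v = 9.03 mph = 4.037 m/s; r = 0.0765 km = 76.50 m.
a = 0.2130 m/s²

0.213 m/s²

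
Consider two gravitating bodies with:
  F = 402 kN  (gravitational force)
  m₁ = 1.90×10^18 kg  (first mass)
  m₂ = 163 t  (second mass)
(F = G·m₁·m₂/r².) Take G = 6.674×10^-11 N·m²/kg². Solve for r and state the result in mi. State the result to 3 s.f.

From Newton's law of gravitation: r = √(G·m₁m₂/F).
F = 402 kN = 4.020×10^5 N; m₁ = 1.90×10^18 kg; m₂ = 163 t = 1.630×10^5 kg; G = 6.674×10^-11 N·m²/kg².
r = 7171 m
7171 m × (1 mi / 1609 m) = 4.456 mi

4.46 mi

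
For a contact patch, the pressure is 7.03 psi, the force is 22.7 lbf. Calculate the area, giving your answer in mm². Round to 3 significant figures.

Rearranging P = F/A for A: A = F/P.
P = 7.03 psi = 48470 Pa; F = 22.7 lbf = 101.0 N.
A = 0.002083 m²
0.002083 m² × (1 mm² / 1.000×10^-6 m²) = 2083 mm²

2080 mm²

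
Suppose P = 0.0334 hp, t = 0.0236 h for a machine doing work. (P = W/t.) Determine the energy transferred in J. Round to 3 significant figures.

Rearranging P = W/t for W: W = P·t.
P = 0.0334 hp = 24.91 W; t = 0.0236 h = 84.96 s.
W = 2116 J  (the unit combination reduces to kg·m²/s² = J)

2120 J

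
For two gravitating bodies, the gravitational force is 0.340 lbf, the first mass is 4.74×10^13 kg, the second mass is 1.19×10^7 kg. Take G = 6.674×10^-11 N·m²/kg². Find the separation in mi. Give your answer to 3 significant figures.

98.0 mi

Rearranging F = G·m₁·m₂/r² for r: r = √(G·m₁m₂/F).
F = 0.340 lbf = 1.512 N; m₁ = 4.74×10^13 kg; m₂ = 1.19×10^7 kg; G = 6.674×10^-11 N·m²/kg².
r = 1.578×10^5 m
1.578×10^5 m × (1 mi / 1609 m) = 98.03 mi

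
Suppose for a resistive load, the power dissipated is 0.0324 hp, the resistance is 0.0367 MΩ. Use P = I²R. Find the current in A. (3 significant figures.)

Rearranging: I = √(P/R).
P = 0.0324 hp = 24.16 W; R = 0.0367 MΩ = 36700 Ω.
I = 0.02566 A

0.0257 A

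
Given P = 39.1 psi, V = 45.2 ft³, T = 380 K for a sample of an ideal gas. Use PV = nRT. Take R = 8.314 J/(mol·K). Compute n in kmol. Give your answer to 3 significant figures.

Solving PV = nRT for n: n = PV/(RT).
P = 39.1 psi = 2.696×10^5 Pa; V = 45.2 ft³ = 1.280 m³; T = 380 K; R = 8.314 J/(mol·K).
n = 109.2 mol
109.2 mol × (1 kmol / 1000 mol) = 0.1092 kmol

0.109 kmol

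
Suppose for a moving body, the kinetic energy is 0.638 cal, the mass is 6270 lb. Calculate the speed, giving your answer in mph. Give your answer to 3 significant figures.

Rearranging: v = √(2·KE/m).
KE = 0.638 cal = 2.669 J; m = 6270 lb = 2844 kg.
v = 0.04333 m/s
0.04333 m/s × (1 mph / 0.4470 m/s) = 0.09692 mph

0.0969 mph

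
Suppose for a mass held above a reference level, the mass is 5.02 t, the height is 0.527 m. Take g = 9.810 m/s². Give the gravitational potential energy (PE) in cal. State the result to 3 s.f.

6200 cal

Directly: PE = mgh.
m = 5.02 t = 5020 kg; h = 0.527 m; g = 9.810 m/s².
PE = 25953 J  (the unit combination reduces to kg·m²/s² = J)
25953 J × (1 cal / 4.184 J) = 6203 cal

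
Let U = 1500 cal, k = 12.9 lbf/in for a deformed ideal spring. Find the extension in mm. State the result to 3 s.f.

Solving U = ½k·x² for x: x = √(2U/k).
U = 1500 cal = 6276 J; k = 12.9 lbf/in = 2259 N/m.
x = 2.357 m
2.357 m × (1 mm / 0.001000 m) = 2357 mm

2360 mm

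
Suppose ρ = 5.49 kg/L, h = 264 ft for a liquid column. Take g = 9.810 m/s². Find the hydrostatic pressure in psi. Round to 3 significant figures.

Directly: P = ρgh.
ρ = 5.49 kg/L = 5490 kg/m³; h = 264 ft = 80.47 m; g = 9.810 m/s².
P = 4.334×10^6 Pa  (the unit combination reduces to kg/(m·s²) = Pa)
4.334×10^6 Pa × (1 psi / 6895 Pa) = 628.6 psi

629 psi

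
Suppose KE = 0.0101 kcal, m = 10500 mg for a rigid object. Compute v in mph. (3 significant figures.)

201 mph

Solving KE = ½mv² for v: v = √(2·KE/m).
KE = 0.0101 kcal = 42.26 J; m = 10500 mg = 0.01050 kg.
v = 89.72 m/s
89.72 m/s × (1 mph / 0.4470 m/s) = 200.7 mph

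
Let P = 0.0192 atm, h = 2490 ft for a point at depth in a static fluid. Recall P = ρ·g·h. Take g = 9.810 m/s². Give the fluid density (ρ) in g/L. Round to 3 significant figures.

0.261 g/L

Solving P = ρ·g·h for ρ: ρ = P/(g·h).
P = 0.0192 atm = 1945 Pa; h = 2490 ft = 759.0 m; g = 9.810 m/s².
ρ = 0.2613 kg/m³
Since 1 g/L = 1 kg/m³, 0.2613 g/L.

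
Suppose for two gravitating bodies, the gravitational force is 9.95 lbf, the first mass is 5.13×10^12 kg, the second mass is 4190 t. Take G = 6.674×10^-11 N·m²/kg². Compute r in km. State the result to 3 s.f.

From Newton's law of gravitation: r = √(G·m₁m₂/F).
F = 9.95 lbf = 44.26 N; m₁ = 5.13×10^12 kg; m₂ = 4190 t = 4.190×10^6 kg; G = 6.674×10^-11 N·m²/kg².
r = 5693 m
5693 m × (1 km / 1000 m) = 5.693 km

5.69 km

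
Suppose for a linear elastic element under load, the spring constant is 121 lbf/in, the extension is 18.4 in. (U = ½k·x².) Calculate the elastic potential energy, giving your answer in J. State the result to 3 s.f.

2310 J

U is given directly by: U = ½kx².
k = 121 lbf/in = 21190 N/m; x = 18.4 in = 0.4674 m.
U = 2314 J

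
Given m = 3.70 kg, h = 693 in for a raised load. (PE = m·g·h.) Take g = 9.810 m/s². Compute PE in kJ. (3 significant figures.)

Directly: PE = mgh.
m = 3.70 kg; h = 693 in = 17.60 m; g = 9.810 m/s².
PE = 638.9 J
638.9 J × (1 kJ / 1000 J) = 0.6389 kJ

0.639 kJ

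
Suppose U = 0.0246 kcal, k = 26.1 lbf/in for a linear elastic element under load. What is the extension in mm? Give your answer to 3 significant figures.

212 mm

Rearranging: x = √(2U/k).
U = 0.0246 kcal = 102.9 J; k = 26.1 lbf/in = 4571 N/m.
x = 0.2122 m
0.2122 m × (1 mm / 0.001000 m) = 212.2 mm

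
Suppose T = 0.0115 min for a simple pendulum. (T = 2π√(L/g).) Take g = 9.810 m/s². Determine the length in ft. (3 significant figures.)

Rearranging T = 2π√(L/g) for L: L = g·(T/2π)².
T = 0.0115 min = 0.6900 s; g = 9.810 m/s².
L = 0.1183 m
0.1183 m × (1 ft / 0.3048 m) = 0.3881 ft

0.388 ft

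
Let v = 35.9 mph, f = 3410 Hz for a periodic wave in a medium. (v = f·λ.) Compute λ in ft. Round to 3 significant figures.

Solving v = f·λ for λ: λ = v/f.
v = 35.9 mph = 16.05 m/s; f = 3410 Hz.
λ = 0.004706 m
0.004706 m × (1 ft / 0.3048 m) = 0.01544 ft

0.0154 ft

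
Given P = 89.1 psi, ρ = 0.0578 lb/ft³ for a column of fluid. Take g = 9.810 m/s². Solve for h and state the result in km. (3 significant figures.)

67.6 km

Rearranging: h = P/(ρ·g).
P = 89.1 psi = 6.143×10^5 Pa; ρ = 0.0578 lb/ft³ = 0.9259 kg/m³; g = 9.810 m/s².
h = 67636 m
67636 m × (1 km / 1000 m) = 67.64 km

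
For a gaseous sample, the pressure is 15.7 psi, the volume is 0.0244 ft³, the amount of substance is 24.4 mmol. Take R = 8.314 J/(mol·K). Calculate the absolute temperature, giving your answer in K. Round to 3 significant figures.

369 K

From the ideal-gas law: T = PV/(nR).
P = 15.7 psi = 1.082×10^5 Pa; V = 0.0244 ft³ = 6.909×10^-4 m³; n = 24.4 mmol = 0.02440 mol; R = 8.314 J/(mol·K).
T = 368.7 K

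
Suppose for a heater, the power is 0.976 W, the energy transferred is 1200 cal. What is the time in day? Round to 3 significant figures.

0.0595 day

Solving P = W/t for t: t = W/P.
P = 0.976 W; W = 1200 cal = 5021 J.
t = 5144 s
5144 s × (1 day / 86400 s) = 0.05954 day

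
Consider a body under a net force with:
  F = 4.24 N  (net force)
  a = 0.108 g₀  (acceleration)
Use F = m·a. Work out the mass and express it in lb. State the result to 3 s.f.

From Newton's second law: m = F/a.
F = 4.24 N; a = 0.108 g₀ = 1.059 m/s².
m = 4.003 kg
4.003 kg × (1 lb / 0.4536 kg) = 8.826 lb

8.83 lb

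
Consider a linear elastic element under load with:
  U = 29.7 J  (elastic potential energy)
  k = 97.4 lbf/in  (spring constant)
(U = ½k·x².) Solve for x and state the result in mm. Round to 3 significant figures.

Solving U = ½k·x² for x: x = √(2U/k).
U = 29.7 J; k = 97.4 lbf/in = 17057 N/m.
x = 0.05901 m
0.05901 m × (1 mm / 0.001000 m) = 59.01 mm

59.0 mm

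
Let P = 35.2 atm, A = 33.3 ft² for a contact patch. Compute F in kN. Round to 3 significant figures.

Rearranging: F = P·A.
P = 35.2 atm = 3.567×10^6 Pa; A = 33.3 ft² = 3.094 m².
F = 1.103×10^7 N
1.103×10^7 N × (1 kN / 1000 N) = 11034 kN

11000 kN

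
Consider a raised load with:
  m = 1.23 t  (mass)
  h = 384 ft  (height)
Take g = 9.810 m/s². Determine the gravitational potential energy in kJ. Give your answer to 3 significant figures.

1410 kJ

PE is given directly by: PE = mgh.
m = 1.23 t = 1230 kg; h = 384 ft = 117.0 m; g = 9.810 m/s².
PE = 1.412×10^6 J
1.412×10^6 J × (1 kJ / 1000 J) = 1412 kJ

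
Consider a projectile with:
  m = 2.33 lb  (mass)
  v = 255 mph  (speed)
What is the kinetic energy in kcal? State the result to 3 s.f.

1.64 kcal

KE is given directly by: KE = ½mv².
m = 2.33 lb = 1.057 kg; v = 255 mph = 114.0 m/s.
KE = 6867 J
6867 J × (1 kcal / 4184 J) = 1.641 kcal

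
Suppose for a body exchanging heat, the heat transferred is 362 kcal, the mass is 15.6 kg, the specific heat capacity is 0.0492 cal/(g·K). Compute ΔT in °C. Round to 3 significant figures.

Rearranging Q = m·c·ΔT for ΔT: ΔT = Q/(m·c).
Q = 362 kcal = 1.515×10^6 J; m = 15.6 kg; c = 0.0492 cal/(g·K) = 205.9 J/(kg·K).
ΔT = 471.6 K
Since 1 °C = 1 K, 471.6 °C.

472 °C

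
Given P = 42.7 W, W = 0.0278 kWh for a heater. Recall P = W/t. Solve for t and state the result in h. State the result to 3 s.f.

Rearranging: t = W/P.
P = 42.7 W; W = 0.0278 kWh = 1.001×10^5 J.
t = 2344 s
2344 s × (1 h / 3600 s) = 0.6511 h

0.651 h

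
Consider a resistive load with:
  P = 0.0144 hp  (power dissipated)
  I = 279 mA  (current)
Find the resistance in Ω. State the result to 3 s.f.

138 Ω

Solving P = I²R for R: R = P/I².
P = 0.0144 hp = 10.74 W; I = 279 mA = 0.2790 A.
R = 137.9 Ω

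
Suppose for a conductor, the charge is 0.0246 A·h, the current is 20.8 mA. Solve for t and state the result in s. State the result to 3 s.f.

Rearranging q = I·t for t: t = q/I.
q = 0.0246 A·h = 88.56 C; I = 20.8 mA = 0.02080 A.
t = 4258 s

4260 s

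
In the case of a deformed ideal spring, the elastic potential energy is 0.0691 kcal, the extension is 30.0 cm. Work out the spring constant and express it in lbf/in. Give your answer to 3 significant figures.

Solving U = ½k·x² for k: k = 2U/x².
U = 0.0691 kcal = 289.1 J; x = 30.0 cm = 0.3000 m.
k = 6425 N/m
6425 N/m × (1 lbf/in / 175.1 N/m) = 36.69 lbf/in

36.7 lbf/in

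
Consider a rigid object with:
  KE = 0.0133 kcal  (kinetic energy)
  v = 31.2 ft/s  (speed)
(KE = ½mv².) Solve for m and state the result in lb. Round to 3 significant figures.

2.71 lb

Solving KE = ½mv² for m: m = 2·KE/v².
KE = 0.0133 kcal = 55.65 J; v = 31.2 ft/s = 9.510 m/s.
m = 1.231 kg
1.231 kg × (1 lb / 0.4536 kg) = 2.713 lb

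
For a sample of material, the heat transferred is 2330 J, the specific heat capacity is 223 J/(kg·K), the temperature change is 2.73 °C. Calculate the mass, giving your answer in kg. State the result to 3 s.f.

3.83 kg

Rearranging Q = m·c·ΔT for m: m = Q/(c·ΔT).
Q = 2330 J; c = 223 J/(kg·K); ΔT = 2.73 °C = 2.730 K.
m = 3.827 kg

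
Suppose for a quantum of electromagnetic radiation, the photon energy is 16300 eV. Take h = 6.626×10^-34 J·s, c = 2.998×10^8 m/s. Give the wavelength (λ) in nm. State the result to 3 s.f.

0.0761 nm

Rearranging E = h·c/λ for λ: λ = hc/E.
E = 16300 eV = 2.612×10^-15 J; h = 6.626×10^-34 J·s; c = 2.998×10^8 m/s.
λ = 7.607×10^-11 m
7.607×10^-11 m × (1 nm / 1.000×10^-9 m) = 0.07607 nm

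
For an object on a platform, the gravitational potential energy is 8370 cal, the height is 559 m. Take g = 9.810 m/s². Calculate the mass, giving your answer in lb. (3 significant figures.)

14.1 lb

Rearranging: m = PE/(g·h).
PE = 8370 cal = 35020 J; h = 559 m; g = 9.810 m/s².
m = 6.386 kg
6.386 kg × (1 lb / 0.4536 kg) = 14.08 lb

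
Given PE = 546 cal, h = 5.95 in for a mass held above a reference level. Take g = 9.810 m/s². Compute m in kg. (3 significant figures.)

Solving PE = m·g·h for m: m = PE/(g·h).
PE = 546 cal = 2284 J; h = 5.95 in = 0.1511 m; g = 9.810 m/s².
m = 1541 kg

1540 kg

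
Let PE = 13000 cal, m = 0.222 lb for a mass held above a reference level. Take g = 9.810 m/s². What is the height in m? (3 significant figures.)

55100 m

Rearranging PE = m·g·h for h: h = PE/(m·g).
PE = 13000 cal = 54392 J; m = 0.222 lb = 0.1007 kg; g = 9.810 m/s².
h = 55061 m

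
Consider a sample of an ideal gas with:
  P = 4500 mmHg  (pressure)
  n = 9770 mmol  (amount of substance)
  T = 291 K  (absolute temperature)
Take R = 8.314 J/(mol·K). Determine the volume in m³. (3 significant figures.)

0.0394 m³

Rearranging PV = nRT for V: V = nRT/P.
P = 4500 mmHg = 5.999×10^5 Pa; n = 9770 mmol = 9.770 mol; T = 291 K; R = 8.314 J/(mol·K).
V = 0.03940 m³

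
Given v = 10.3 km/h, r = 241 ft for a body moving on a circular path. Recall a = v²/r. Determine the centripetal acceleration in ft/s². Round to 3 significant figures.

0.366 ft/s²

a is given directly by: a = v²/r.
v = 10.3 km/h = 2.861 m/s; r = 241 ft = 73.46 m.
a = 0.1114 m/s²
0.1114 m/s² × (1 ft/s² / 0.3048 m/s²) = 0.3656 ft/s²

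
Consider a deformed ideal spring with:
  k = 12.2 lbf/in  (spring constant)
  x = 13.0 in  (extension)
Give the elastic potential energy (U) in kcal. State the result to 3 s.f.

Directly: U = ½kx².
k = 12.2 lbf/in = 2137 N/m; x = 13.0 in = 0.3302 m.
U = 116.5 J
116.5 J × (1 kcal / 4184 J) = 0.02784 kcal

0.0278 kcal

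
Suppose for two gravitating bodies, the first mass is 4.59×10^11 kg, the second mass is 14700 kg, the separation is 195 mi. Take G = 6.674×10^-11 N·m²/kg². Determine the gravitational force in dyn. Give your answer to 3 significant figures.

From Newton's law of gravitation: F = Gm₁m₂/r².
m₁ = 4.59×10^11 kg; m₂ = 14700 kg; r = 195 mi = 3.138×10^5 m; G = 6.674×10^-11 N·m²/kg².
F = 4.572×10^-6 N  (the unit combination reduces to kg·m/s² = N)
4.572×10^-6 N × (1 dyn / 1.000×10^-5 N) = 0.4572 dyn

0.457 dyn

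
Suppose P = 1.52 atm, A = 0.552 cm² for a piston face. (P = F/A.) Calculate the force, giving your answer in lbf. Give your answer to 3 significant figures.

1.91 lbf

Solving P = F/A for F: F = P·A.
P = 1.52 atm = 1.540×10^5 Pa; A = 0.552 cm² = 5.520×10^-5 m².
F = 8.502 N  (the unit combination reduces to kg·m/s² = N)
8.502 N × (1 lbf / 4.448 N) = 1.911 lbf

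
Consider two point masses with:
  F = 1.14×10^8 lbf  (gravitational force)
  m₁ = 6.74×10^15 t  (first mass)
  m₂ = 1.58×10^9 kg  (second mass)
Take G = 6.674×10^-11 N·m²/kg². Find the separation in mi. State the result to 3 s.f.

From Newton's law of gravitation: r = √(G·m₁m₂/F).
F = 1.14×10^8 lbf = 5.071×10^8 N; m₁ = 6.74×10^15 t = 6.740×10^18 kg; m₂ = 1.58×10^9 kg; G = 6.674×10^-11 N·m²/kg².
r = 37437 m
37437 m × (1 mi / 1609 m) = 23.26 mi

23.3 mi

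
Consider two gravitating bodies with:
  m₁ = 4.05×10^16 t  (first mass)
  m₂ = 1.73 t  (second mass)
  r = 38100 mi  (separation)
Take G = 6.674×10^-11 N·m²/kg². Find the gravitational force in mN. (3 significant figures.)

F is given directly by: F = Gm₁m₂/r².
m₁ = 4.05×10^16 t = 4.050×10^19 kg; m₂ = 1.73 t = 1730 kg; r = 38100 mi = 6.132×10^7 m; G = 6.674×10^-11 N·m²/kg².
F = 0.001244 N
0.001244 N × (1 mN / 0.001000 N) = 1.244 mN

1.24 mN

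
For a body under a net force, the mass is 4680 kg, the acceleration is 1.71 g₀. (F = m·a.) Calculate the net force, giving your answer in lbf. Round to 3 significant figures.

Directly: F = m·a.
m = 4680 kg; a = 1.71 g₀ = 16.77 m/s².
F = 78481 N
78481 N × (1 lbf / 4.448 N) = 17643 lbf

17600 lbf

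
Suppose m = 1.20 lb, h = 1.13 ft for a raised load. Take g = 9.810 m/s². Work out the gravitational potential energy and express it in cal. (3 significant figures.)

Directly: PE = mgh.
m = 1.20 lb = 0.5443 kg; h = 1.13 ft = 0.3444 m; g = 9.810 m/s².
PE = 1.839 J  (the unit combination reduces to kg·m²/s² = J)
1.839 J × (1 cal / 4.184 J) = 0.4396 cal

0.440 cal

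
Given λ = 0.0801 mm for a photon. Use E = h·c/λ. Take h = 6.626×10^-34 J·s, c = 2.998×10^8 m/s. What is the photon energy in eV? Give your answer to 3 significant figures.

0.0155 eV

E is given directly by: E = hc/λ.
λ = 0.0801 mm = 8.010×10^-5 m; h = 6.626×10^-34 J·s; c = 2.998×10^8 m/s.
E = 2.480×10^-21 J  (the unit combination reduces to kg·m²/s² = J)
2.480×10^-21 J × (1 eV / 1.602×10^-19 J) = 0.01548 eV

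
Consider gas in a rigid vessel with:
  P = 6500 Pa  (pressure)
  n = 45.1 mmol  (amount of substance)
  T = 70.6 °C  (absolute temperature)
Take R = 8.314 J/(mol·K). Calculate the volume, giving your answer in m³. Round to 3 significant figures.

Solving PV = nRT for V: V = nRT/P.
P = 6500 Pa; n = 45.1 mmol = 0.04510 mol; T = 70.6 °C = 343.8 K; R = 8.314 J/(mol·K).
V = 0.01983 m³

0.0198 m³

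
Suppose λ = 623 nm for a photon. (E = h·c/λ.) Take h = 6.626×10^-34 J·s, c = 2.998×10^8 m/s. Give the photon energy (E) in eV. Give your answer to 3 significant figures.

E is given directly by: E = hc/λ.
λ = 623 nm = 6.230×10^-7 m; h = 6.626×10^-34 J·s; c = 2.998×10^8 m/s.
E = 3.189×10^-19 J
3.189×10^-19 J × (1 eV / 1.602×10^-19 J) = 1.990 eV

1.99 eV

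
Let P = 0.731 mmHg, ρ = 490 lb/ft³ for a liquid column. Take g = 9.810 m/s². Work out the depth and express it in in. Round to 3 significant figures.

0.0498 in

Rearranging P = ρ·g·h for h: h = P/(ρ·g).
P = 0.731 mmHg = 97.46 Pa; ρ = 490 lb/ft³ = 7849 kg/m³; g = 9.810 m/s².
h = 0.001266 m
0.001266 m × (1 in / 0.02540 m) = 0.04983 in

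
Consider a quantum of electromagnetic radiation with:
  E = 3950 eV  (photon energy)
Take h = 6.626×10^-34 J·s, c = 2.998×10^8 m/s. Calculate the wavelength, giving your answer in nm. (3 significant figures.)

0.314 nm

Solving E = h·c/λ for λ: λ = hc/E.
E = 3950 eV = 6.329×10^-16 J; h = 6.626×10^-34 J·s; c = 2.998×10^8 m/s.
λ = 3.139×10^-10 m
3.139×10^-10 m × (1 nm / 1.000×10^-9 m) = 0.3139 nm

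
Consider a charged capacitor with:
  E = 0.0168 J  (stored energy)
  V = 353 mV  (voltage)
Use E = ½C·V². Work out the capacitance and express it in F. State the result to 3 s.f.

Solving E = ½C·V² for C: C = 2E/V².
E = 0.0168 J; V = 353 mV = 0.3530 V.
C = 0.2696 F

0.270 F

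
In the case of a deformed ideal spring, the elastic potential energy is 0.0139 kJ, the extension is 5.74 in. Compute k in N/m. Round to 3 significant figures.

1310 N/m

Rearranging: k = 2U/x².
U = 0.0139 kJ = 13.90 J; x = 5.74 in = 0.1458 m.
k = 1308 N/m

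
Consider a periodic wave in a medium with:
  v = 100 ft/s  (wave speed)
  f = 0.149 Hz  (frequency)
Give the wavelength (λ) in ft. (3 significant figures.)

671 ft

Rearranging v = f·λ for λ: λ = v/f.
v = 100 ft/s = 30.48 m/s; f = 0.149 Hz.
λ = 204.6 m
204.6 m × (1 ft / 0.3048 m) = 671.1 ft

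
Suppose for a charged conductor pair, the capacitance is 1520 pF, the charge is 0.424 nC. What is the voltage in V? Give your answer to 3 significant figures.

Rearranging C = Q/V for V: V = Q/C.
C = 1520 pF = 1.520×10^-9 F; Q = 0.424 nC = 4.240×10^-10 C.
V = 0.2789 V  (the unit combination reduces to kg·m²/(A·s³) = V)

0.279 V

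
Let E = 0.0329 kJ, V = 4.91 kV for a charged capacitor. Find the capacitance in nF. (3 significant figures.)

2730 nF

Solving E = ½C·V² for C: C = 2E/V².
E = 0.0329 kJ = 32.90 J; V = 4.91 kV = 4910 V.
C = 2.729×10^-6 F
2.729×10^-6 F × (1 nF / 1.000×10^-9 F) = 2729 nF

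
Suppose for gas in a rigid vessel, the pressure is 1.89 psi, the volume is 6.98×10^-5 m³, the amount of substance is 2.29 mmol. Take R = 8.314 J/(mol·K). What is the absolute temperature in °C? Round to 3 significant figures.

From the ideal-gas law: T = PV/(nR).
P = 1.89 psi = 13031 Pa; V = 6.98×10^-5 m³; n = 2.29 mmol = 0.002290 mol; R = 8.314 J/(mol·K).
T = 47.77 K
47.77 K − 273.15 = -225.4 °C

-225 °C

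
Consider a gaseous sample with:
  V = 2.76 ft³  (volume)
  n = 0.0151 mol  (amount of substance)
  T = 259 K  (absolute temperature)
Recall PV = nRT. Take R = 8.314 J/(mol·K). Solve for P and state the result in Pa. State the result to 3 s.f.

416 Pa

Directly: P = nRT/V.
V = 2.76 ft³ = 0.07815 m³; n = 0.0151 mol; T = 259 K; R = 8.314 J/(mol·K).
P = 416.0 Pa  (the unit combination reduces to kg/(m·s²) = Pa)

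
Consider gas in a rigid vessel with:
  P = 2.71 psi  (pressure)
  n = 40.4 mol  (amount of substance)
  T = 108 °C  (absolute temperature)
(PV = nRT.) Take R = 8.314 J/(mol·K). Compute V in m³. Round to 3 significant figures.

Solving PV = nRT for V: V = nRT/P.
P = 2.71 psi = 18685 Pa; n = 40.4 mol; T = 108 °C = 381.1 K; R = 8.314 J/(mol·K).
V = 6.852 m³

6.85 m³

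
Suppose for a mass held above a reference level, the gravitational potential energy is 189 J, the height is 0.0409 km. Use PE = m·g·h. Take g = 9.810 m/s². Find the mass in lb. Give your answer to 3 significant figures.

1.04 lb

Solving PE = m·g·h for m: m = PE/(g·h).
PE = 189 J; h = 0.0409 km = 40.90 m; g = 9.810 m/s².
m = 0.4711 kg
0.4711 kg × (1 lb / 0.4536 kg) = 1.038 lb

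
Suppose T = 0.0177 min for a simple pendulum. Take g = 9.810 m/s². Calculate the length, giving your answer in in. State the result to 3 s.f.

Solving T = 2π√(L/g) for L: L = g·(T/2π)².
T = 0.0177 min = 1.062 s; g = 9.810 m/s².
L = 0.2803 m
0.2803 m × (1 in / 0.02540 m) = 11.03 in

11.0 in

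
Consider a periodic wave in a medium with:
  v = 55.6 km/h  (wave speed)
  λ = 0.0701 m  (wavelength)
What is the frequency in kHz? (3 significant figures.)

0.220 kHz

Rearranging v = f·λ for f: f = v/λ.
v = 55.6 km/h = 15.44 m/s; λ = 0.0701 m.
f = 220.3 Hz
220.3 Hz × (1 kHz / 1000 Hz) = 0.2203 kHz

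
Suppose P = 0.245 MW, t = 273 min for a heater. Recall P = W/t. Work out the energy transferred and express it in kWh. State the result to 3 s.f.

Rearranging: W = P·t.
P = 0.245 MW = 2.450×10^5 W; t = 273 min = 16380 s.
W = 4.013×10^9 J
4.013×10^9 J × (1 kWh / 3.600×10^6 J) = 1115 kWh

1110 kWh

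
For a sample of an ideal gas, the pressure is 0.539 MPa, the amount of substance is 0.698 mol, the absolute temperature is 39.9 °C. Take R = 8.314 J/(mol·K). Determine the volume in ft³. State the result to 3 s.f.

0.119 ft³

Rearranging PV = nRT for V: V = nRT/P.
P = 0.539 MPa = 5.390×10^5 Pa; n = 0.698 mol; T = 39.9 °C = 313.0 K; R = 8.314 J/(mol·K).
V = 0.003370 m³
0.003370 m³ × (1 ft³ / 0.02832 m³) = 0.1190 ft³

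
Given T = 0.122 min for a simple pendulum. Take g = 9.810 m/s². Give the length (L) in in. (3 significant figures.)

Rearranging T = 2π√(L/g) for L: L = g·(T/2π)².
T = 0.122 min = 7.320 s; g = 9.810 m/s².
L = 13.31 m
13.31 m × (1 in / 0.02540 m) = 524.2 in

524 in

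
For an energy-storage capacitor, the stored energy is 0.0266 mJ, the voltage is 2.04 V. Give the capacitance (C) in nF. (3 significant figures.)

Rearranging: C = 2E/V².
E = 0.0266 mJ = 2.660×10^-5 J; V = 2.04 V.
C = 1.278×10^-5 F
1.278×10^-5 F × (1 nF / 1.000×10^-9 F) = 12784 nF

12800 nF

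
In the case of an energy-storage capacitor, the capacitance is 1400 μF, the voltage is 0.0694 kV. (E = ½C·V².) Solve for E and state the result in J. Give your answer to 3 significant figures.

Directly: E = ½CV².
C = 1400 μF = 0.001400 F; V = 0.0694 kV = 69.40 V.
E = 3.371 J  (the unit combination reduces to kg·m²/s² = J)

3.37 J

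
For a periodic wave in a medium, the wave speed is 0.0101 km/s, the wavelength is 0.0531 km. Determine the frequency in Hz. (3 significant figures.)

0.190 Hz

Solving v = f·λ for f: f = v/λ.
v = 0.0101 km/s = 10.10 m/s; λ = 0.0531 km = 53.10 m.
f = 0.1902 Hz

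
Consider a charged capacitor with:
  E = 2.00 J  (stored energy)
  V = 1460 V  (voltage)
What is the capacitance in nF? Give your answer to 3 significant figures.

Solving E = ½C·V² for C: C = 2E/V².
E = 2.00 J; V = 1460 V.
C = 1.877×10^-6 F
1.877×10^-6 F × (1 nF / 1.000×10^-9 F) = 1877 nF

1880 nF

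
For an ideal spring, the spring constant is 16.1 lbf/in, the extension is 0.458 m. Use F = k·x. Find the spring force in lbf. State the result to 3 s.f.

From Hooke's law: F = kx.
k = 16.1 lbf/in = 2820 N/m; x = 0.458 m.
F = 1291 N
1291 N × (1 lbf / 4.448 N) = 290.3 lbf

290 lbf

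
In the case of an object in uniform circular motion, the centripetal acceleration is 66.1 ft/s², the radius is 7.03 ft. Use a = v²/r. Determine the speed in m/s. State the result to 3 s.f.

6.57 m/s

Solving a = v²/r for v: v = √(a·r).
a = 66.1 ft/s² = 20.15 m/s²; r = 7.03 ft = 2.143 m.
v = 6.570 m/s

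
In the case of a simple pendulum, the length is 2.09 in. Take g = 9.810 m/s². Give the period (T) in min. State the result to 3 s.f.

0.00770 min

T is given directly by: T = 2π√(L/g).
L = 2.09 in = 0.05309 m; g = 9.810 m/s².
T = 0.4622 s
0.4622 s × (1 min / 60.00 s) = 0.007703 min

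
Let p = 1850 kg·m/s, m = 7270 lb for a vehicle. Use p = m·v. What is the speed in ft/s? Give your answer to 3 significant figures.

1.84 ft/s

Rearranging p = m·v for v: v = p/m.
p = 1850 kg·m/s; m = 7270 lb = 3298 kg.
v = 0.5610 m/s
0.5610 m/s × (1 ft/s / 0.3048 m/s) = 1.841 ft/s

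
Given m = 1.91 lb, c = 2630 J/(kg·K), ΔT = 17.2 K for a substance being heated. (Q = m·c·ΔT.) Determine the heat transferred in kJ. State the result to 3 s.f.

Directly: Q = mcΔT.
m = 1.91 lb = 0.8664 kg; c = 2630 J/(kg·K); ΔT = 17.2 K.
Q = 39191 J  (the unit combination reduces to kg·m²/s² = J)
39191 J × (1 kJ / 1000 J) = 39.19 kJ

39.2 kJ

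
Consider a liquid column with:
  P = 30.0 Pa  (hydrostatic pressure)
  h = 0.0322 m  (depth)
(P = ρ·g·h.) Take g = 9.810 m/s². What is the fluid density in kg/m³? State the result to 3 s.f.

Rearranging P = ρ·g·h for ρ: ρ = P/(g·h).
P = 30.0 Pa; h = 0.0322 m; g = 9.810 m/s².
ρ = 94.97 kg/m³

95.0 kg/m³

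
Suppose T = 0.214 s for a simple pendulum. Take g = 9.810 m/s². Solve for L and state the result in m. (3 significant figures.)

Rearranging T = 2π√(L/g) for L: L = g·(T/2π)².
T = 0.214 s; g = 9.810 m/s².
L = 0.01138 m

0.0114 m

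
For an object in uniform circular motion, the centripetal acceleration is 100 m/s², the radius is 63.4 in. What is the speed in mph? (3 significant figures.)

Rearranging: v = √(a·r).
a = 100 m/s²; r = 63.4 in = 1.610 m.
v = 12.69 m/s
12.69 m/s × (1 mph / 0.4470 m/s) = 28.39 mph

28.4 mph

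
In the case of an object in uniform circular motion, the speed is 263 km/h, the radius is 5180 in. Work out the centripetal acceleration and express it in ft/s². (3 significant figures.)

a is given directly by: a = v²/r.
v = 263 km/h = 73.06 m/s; r = 5180 in = 131.6 m.
a = 40.56 m/s²
40.56 m/s² × (1 ft/s² / 0.3048 m/s²) = 133.1 ft/s²

133 ft/s²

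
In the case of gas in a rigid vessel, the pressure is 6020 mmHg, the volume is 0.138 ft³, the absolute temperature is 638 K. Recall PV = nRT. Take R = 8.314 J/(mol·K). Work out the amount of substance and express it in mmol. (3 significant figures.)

591 mmol

From the ideal-gas law: n = PV/(RT).
P = 6020 mmHg = 8.026×10^5 Pa; V = 0.138 ft³ = 0.003908 m³; T = 638 K; R = 8.314 J/(mol·K).
n = 0.5913 mol
0.5913 mol × (1 mmol / 0.001000 mol) = 591.3 mmol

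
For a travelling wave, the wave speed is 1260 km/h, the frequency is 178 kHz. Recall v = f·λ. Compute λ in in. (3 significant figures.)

0.0774 in

Solving v = f·λ for λ: λ = v/f.
v = 1260 km/h = 350.0 m/s; f = 178 kHz = 1.780×10^5 Hz.
λ = 0.001966 m
0.001966 m × (1 in / 0.02540 m) = 0.07741 in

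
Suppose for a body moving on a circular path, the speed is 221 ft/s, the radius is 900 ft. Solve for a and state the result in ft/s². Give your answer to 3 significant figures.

a is given directly by: a = v²/r.
v = 221 ft/s = 67.36 m/s; r = 900 ft = 274.3 m.
a = 16.54 m/s²
16.54 m/s² × (1 ft/s² / 0.3048 m/s²) = 54.27 ft/s²

54.3 ft/s²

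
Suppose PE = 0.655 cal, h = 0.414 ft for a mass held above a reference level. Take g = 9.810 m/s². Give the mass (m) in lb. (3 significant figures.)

4.88 lb

Solving PE = m·g·h for m: m = PE/(g·h).
PE = 0.655 cal = 2.741 J; h = 0.414 ft = 0.1262 m; g = 9.810 m/s².
m = 2.214 kg
2.214 kg × (1 lb / 0.4536 kg) = 4.881 lb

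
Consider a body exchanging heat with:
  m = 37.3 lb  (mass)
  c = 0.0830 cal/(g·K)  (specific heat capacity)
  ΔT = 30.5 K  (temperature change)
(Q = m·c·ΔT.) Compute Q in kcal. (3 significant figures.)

42.8 kcal

Directly: Q = mcΔT.
m = 37.3 lb = 16.92 kg; c = 0.0830 cal/(g·K) = 347.3 J/(kg·K); ΔT = 30.5 K.
Q = 1.792×10^5 J
1.792×10^5 J × (1 kcal / 4184 J) = 42.83 kcal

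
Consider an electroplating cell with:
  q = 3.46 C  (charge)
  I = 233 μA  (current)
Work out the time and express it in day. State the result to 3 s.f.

0.172 day

Rearranging q = I·t for t: t = q/I.
q = 3.46 C; I = 233 μA = 2.330×10^-4 A.
t = 14850 s
14850 s × (1 day / 86400 s) = 0.1719 day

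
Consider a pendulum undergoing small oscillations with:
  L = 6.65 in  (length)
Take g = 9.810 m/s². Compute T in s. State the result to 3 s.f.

Directly: T = 2π√(L/g).
L = 6.65 in = 0.1689 m; g = 9.810 m/s².
T = 0.8245 s

0.824 s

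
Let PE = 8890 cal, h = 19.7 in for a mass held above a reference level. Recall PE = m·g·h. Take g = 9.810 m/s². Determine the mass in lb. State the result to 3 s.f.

16700 lb

Rearranging PE = m·g·h for m: m = PE/(g·h).
PE = 8890 cal = 37196 J; h = 19.7 in = 0.5004 m; g = 9.810 m/s².
m = 7577 kg
7577 kg × (1 lb / 0.4536 kg) = 16705 lb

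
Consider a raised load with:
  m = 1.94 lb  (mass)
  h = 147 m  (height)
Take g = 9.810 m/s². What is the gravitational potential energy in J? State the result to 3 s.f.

Directly: PE = mgh.
m = 1.94 lb = 0.8800 kg; h = 147 m; g = 9.810 m/s².
PE = 1269 J

1270 J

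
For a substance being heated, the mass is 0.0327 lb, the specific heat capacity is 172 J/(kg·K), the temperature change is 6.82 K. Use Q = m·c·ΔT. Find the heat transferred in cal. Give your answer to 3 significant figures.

4.16 cal

Directly: Q = mcΔT.
m = 0.0327 lb = 0.01483 kg; c = 172 J/(kg·K); ΔT = 6.82 K.
Q = 17.40 J
17.40 J × (1 cal / 4.184 J) = 4.158 cal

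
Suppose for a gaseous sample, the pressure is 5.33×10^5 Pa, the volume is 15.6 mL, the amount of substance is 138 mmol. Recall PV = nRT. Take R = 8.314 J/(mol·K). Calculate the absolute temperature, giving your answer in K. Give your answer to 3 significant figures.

7.25 K

Rearranging: T = PV/(nR).
P = 5.33×10^5 Pa; V = 15.6 mL = 1.560×10^-5 m³; n = 138 mmol = 0.1380 mol; R = 8.314 J/(mol·K).
T = 7.247 K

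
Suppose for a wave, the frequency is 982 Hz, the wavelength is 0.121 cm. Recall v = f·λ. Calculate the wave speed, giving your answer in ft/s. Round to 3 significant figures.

Directly: v = fλ.
f = 982 Hz; λ = 0.121 cm = 0.001210 m.
v = 1.188 m/s
1.188 m/s × (1 ft/s / 0.3048 m/s) = 3.898 ft/s

3.90 ft/s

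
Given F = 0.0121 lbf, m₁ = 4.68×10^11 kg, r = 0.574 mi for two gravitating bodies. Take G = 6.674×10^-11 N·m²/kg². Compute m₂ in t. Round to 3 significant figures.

Solving F = G·m₁·m₂/r² for m₂: m₂ = F·r²/(G·m₁).
F = 0.0121 lbf = 0.05382 N; m₁ = 4.68×10^11 kg; r = 0.574 mi = 923.8 m; G = 6.674×10^-11 N·m²/kg².
m₂ = 1470 kg
1470 kg × (1 t / 1000 kg) = 1.470 t

1.47 t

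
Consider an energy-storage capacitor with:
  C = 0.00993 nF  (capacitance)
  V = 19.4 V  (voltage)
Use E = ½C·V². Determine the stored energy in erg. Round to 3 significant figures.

0.0187 erg

E is given directly by: E = ½CV².
C = 0.00993 nF = 9.930×10^-12 F; V = 19.4 V.
E = 1.869×10^-9 J
1.869×10^-9 J × (1 erg / 1.000×10^-7 J) = 0.01869 erg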